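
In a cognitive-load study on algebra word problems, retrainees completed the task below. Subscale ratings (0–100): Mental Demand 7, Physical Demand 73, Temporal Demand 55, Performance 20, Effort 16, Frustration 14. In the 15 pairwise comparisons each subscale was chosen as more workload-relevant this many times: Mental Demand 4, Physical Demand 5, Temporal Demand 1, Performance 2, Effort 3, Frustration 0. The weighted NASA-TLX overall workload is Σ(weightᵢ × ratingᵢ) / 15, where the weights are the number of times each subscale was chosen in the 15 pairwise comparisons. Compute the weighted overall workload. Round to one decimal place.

35.7

The tallies are the weights (they sum to 15).
Weighted sum = 4·7 + 5·73 + 1·55 + 2·20 + 3·16 + 0·14
            = 28 + 365 + 55 + 40 + 48 + 0 = 536.
Overall workload = 536 / 15 = 35.7333 ≈ 35.7.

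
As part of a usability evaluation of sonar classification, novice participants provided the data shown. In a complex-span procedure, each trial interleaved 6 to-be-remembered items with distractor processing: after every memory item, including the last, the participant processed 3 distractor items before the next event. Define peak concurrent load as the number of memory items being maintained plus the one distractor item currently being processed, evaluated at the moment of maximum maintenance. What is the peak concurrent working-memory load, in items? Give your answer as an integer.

Maintenance is greatest during the distractor(s) after memory item 6: all 6 memory items are being held.
One distractor item is concurrently being processed.
Peak concurrent load = 6 + 1 = 7 items.

7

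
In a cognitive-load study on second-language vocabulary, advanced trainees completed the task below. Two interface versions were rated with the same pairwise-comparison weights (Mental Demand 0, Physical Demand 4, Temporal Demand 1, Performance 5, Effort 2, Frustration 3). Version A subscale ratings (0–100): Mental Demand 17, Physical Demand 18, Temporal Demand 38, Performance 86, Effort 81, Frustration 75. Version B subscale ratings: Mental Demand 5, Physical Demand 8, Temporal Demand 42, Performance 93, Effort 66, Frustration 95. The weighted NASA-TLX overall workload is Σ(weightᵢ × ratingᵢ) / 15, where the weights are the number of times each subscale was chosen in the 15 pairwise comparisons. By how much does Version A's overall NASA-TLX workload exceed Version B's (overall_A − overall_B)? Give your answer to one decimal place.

-1.9

Version A weighted sum = 0·17 + 4·18 + 1·38 + 5·86 + 2·81 + 3·75 = 0 + 72 + 38 + 430 + 162 + 225 = 927; overall_A = 927/15 = 61.8000.
Version B weighted sum = 0·5 + 4·8 + 1·42 + 5·93 + 2·66 + 3·95 = 0 + 32 + 42 + 465 + 132 + 285 = 956; overall_B = 956/15 = 63.7333.
Difference = 61.8000 − 63.7333 = -1.9333 ≈ -1.9.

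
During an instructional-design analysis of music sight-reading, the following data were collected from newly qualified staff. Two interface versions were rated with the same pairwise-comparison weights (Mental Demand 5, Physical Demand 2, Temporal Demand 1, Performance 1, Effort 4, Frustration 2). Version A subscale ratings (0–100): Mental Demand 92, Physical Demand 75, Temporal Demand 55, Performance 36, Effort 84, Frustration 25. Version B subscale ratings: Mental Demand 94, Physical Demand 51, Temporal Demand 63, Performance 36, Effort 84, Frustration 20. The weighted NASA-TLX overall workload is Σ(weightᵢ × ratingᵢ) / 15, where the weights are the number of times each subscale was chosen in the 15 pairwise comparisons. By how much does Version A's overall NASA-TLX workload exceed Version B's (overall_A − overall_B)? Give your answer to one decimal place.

Version A weighted sum = 5·92 + 2·75 + 1·55 + 1·36 + 4·84 + 2·25 = 460 + 150 + 55 + 36 + 336 + 50 = 1087; overall_A = 1087/15 = 72.4667.
Version B weighted sum = 5·94 + 2·51 + 1·63 + 1·36 + 4·84 + 2·20 = 470 + 102 + 63 + 36 + 336 + 40 = 1047; overall_B = 1047/15 = 69.8000.
Difference = 72.4667 − 69.8000 = 2.6667 ≈ 2.7.

2.7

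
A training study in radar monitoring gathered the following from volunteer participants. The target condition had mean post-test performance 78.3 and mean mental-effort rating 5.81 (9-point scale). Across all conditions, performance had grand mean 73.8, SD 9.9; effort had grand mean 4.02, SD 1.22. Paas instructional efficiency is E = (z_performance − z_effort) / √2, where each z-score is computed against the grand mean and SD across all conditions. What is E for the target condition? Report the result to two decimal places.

-0.72

z_performance = (78.3 − 73.8) / 9.9 = 4.5000 / 9.9 = 0.4545.
z_effort = (5.81 − 4.02) / 1.22 = 1.7900 / 1.22 = 1.4672.
z_P − z_E = 0.4545 − 1.4672 = -1.0127.
E = -1.0127 / √2 = -1.0127 / 1.41421 = -0.7161 ≈ -0.72.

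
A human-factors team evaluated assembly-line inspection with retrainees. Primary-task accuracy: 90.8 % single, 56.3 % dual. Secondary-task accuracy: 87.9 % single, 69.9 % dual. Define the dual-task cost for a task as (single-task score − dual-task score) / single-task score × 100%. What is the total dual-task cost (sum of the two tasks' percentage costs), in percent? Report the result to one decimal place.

58.5

Primary cost = (90.8 − 56.3) / 90.8 × 100% = 37.9956%.
Secondary cost = (87.9 − 69.9) / 87.9 × 100% = 20.4778%.
Total = 37.9956% + 20.4778% = 58.4734% ≈ 58.5%.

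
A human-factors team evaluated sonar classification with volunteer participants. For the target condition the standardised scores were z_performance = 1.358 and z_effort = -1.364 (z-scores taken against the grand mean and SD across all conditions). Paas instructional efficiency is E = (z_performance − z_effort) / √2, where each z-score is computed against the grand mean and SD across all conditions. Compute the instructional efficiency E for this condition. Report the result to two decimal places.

1.92

z_P − z_E = 1.358 − (-1.364) = 2.7220.
E = 2.7220 / √2 = 2.7220 / 1.41421 = 1.9247 ≈ 1.92.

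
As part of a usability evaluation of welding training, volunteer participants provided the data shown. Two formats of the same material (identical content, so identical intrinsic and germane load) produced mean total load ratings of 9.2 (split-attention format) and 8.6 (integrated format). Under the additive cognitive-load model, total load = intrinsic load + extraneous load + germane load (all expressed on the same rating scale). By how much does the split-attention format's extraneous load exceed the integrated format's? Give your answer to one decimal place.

0.6

Intrinsic and germane load are equal across formats, so the difference in total load equals the difference in extraneous load.
Extraneous-load difference = 9.2 − 8.6 = 0.6.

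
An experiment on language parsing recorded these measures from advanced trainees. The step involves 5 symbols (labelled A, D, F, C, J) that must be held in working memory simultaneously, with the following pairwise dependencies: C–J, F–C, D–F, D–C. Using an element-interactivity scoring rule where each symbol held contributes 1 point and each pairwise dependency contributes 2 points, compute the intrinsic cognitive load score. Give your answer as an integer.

13

Count of symbols held simultaneously: 5.
Count of pairwise dependencies listed: 4.
Element contribution: 5 × 1 = 5.
Interaction contribution: 4 × 2 = 8.
Intrinsic load = 5 + 8 = 13.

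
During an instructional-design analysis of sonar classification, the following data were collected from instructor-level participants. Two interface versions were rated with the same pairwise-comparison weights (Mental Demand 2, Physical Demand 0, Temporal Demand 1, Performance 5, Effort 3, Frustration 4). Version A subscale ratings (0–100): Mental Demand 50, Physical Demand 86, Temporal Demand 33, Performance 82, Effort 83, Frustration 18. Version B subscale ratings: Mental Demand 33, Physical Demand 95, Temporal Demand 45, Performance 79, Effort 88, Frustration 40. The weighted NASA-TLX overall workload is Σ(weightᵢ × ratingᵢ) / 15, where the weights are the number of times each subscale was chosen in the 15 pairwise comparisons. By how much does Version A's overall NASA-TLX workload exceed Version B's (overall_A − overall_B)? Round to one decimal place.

Version A weighted sum = 2·50 + 0·86 + 1·33 + 5·82 + 3·83 + 4·18 = 100 + 0 + 33 + 410 + 249 + 72 = 864; overall_A = 864/15 = 57.6000.
Version B weighted sum = 2·33 + 0·95 + 1·45 + 5·79 + 3·88 + 4·40 = 66 + 0 + 45 + 395 + 264 + 160 = 930; overall_B = 930/15 = 62.0000.
Difference = 57.6000 − 62.0000 = -4.4000 ≈ -4.4.

-4.4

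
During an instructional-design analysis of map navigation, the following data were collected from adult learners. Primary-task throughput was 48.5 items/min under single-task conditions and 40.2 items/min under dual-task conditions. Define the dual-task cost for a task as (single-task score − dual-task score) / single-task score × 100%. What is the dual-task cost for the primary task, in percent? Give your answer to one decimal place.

Cost = (48.5 − 40.2) / 48.5 × 100%
     = 8.3000 / 48.5 × 100% = 17.1134%.
≈ 17.1%.

17.1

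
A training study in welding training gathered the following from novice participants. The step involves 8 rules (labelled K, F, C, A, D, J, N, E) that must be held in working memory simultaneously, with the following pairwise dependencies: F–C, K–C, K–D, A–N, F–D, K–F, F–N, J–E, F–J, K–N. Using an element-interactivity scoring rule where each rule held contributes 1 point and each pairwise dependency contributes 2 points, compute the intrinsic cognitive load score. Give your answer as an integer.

Count of rules held simultaneously: 8.
Count of pairwise dependencies listed: 10.
Element contribution: 8 × 1 = 8.
Interaction contribution: 10 × 2 = 20.
Intrinsic load = 8 + 20 = 28.

28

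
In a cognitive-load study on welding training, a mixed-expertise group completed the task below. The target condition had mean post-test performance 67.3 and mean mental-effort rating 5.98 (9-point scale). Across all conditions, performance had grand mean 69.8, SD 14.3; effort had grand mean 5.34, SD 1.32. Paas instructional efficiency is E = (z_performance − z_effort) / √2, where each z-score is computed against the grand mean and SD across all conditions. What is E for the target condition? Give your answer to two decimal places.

-0.47

z_performance = (67.3 − 69.8) / 14.3 = -2.5000 / 14.3 = -0.1748.
z_effort = (5.98 − 5.34) / 1.32 = 0.6400 / 1.32 = 0.4848.
z_P − z_E = -0.1748 − 0.4848 = -0.6596.
E = -0.6596 / √2 = -0.6596 / 1.41421 = -0.4664 ≈ -0.47.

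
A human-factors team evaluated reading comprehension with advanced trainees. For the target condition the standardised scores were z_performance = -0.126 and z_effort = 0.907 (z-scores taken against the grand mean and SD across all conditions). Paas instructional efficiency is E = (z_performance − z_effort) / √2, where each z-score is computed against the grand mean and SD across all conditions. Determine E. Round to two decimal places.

z_P − z_E = -0.126 − 0.907 = -1.0330.
E = -1.0330 / √2 = -1.0330 / 1.41421 = -0.7304 ≈ -0.73.

-0.73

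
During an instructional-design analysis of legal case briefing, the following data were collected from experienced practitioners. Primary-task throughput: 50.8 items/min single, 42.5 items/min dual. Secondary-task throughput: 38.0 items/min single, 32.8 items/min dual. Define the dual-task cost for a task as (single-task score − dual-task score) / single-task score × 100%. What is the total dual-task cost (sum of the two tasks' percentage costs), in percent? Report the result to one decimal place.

30.0

Primary cost = (50.8 − 42.5) / 50.8 × 100% = 16.3386%.
Secondary cost = (38.0 − 32.8) / 38.0 × 100% = 13.6842%.
Total = 16.3386% + 13.6842% = 30.0228% ≈ 30.0%.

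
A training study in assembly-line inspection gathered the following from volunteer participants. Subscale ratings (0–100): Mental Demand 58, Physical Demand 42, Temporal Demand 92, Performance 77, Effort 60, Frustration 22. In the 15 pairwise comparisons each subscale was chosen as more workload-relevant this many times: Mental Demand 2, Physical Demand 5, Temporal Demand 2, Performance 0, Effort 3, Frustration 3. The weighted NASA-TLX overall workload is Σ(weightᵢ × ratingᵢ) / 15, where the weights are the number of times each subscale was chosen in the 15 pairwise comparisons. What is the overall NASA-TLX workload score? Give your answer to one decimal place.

The tallies are the weights (they sum to 15).
Weighted sum = 2·58 + 5·42 + 2·92 + 0·77 + 3·60 + 3·22
            = 116 + 210 + 184 + 0 + 180 + 66 = 756.
Overall workload = 756 / 15 = 50.4000 ≈ 50.4.

50.4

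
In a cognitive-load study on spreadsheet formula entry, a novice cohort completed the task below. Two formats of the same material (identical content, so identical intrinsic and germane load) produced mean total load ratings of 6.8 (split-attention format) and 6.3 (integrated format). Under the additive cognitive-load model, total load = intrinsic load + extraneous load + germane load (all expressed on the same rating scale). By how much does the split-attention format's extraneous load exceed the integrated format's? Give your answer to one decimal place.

0.5

Intrinsic and germane load are equal across formats, so the difference in total load equals the difference in extraneous load.
Extraneous-load difference = 6.8 − 6.3 = 0.5.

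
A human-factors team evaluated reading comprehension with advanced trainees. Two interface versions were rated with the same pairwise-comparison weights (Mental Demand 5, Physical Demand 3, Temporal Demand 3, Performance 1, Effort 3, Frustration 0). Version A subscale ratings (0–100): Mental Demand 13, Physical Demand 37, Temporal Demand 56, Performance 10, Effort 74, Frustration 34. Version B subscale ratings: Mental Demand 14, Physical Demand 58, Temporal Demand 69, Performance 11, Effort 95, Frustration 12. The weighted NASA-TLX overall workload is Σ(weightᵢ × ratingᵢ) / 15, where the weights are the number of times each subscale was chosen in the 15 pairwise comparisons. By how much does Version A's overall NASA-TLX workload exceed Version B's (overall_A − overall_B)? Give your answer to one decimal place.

-11.4

Version A weighted sum = 5·13 + 3·37 + 3·56 + 1·10 + 3·74 + 0·34 = 65 + 111 + 168 + 10 + 222 + 0 = 576; overall_A = 576/15 = 38.4000.
Version B weighted sum = 5·14 + 3·58 + 3·69 + 1·11 + 3·95 + 0·12 = 70 + 174 + 207 + 11 + 285 + 0 = 747; overall_B = 747/15 = 49.8000.
Difference = 38.4000 − 49.8000 = -11.4000 ≈ -11.4.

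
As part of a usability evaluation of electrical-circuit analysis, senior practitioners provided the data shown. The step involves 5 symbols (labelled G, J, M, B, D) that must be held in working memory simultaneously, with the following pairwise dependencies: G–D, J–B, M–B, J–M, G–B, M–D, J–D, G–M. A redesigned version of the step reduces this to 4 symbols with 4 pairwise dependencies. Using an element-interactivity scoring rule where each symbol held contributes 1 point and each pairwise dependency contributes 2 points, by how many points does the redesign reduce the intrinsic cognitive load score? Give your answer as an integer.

9

Original: 5 × 1 + 8 × 2 = 5 + 16 = 21.
Redesigned: 4 × 1 + 4 × 2 = 4 + 8 = 12.
Reduction = 21 − 12 = 9.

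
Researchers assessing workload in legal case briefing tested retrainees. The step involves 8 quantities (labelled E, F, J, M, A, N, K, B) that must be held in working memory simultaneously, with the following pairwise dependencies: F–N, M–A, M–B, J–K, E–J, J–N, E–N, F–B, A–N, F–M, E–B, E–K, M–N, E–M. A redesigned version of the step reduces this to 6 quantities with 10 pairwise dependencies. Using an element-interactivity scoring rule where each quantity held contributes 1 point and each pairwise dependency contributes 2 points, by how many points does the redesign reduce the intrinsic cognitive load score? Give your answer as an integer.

10

Original: 8 × 1 + 14 × 2 = 8 + 28 = 36.
Redesigned: 6 × 1 + 10 × 2 = 6 + 20 = 26.
Reduction = 36 − 26 = 10.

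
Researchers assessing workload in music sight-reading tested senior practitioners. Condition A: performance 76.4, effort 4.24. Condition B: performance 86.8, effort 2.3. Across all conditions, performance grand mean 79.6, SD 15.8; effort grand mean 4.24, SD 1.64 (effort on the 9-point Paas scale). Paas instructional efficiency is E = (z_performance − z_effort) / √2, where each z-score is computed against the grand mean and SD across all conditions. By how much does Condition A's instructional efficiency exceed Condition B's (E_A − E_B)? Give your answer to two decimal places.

Condition A: z_P = (76.4 − 79.6)/15.8 = -0.2025; z_E = (4.24 − 4.24)/1.64 = 0.0000; E_A = (-0.2025 − 0.0000)/√2 = -0.1432.
Condition B: z_P = (86.8 − 79.6)/15.8 = 0.4557; z_E = (2.3 − 4.24)/1.64 = -1.1829; E_B = (0.4557 − (-1.1829))/√2 = 1.1587.
E_A − E_B = -0.1432 − 1.1587 = -1.3019 ≈ -1.30.

-1.30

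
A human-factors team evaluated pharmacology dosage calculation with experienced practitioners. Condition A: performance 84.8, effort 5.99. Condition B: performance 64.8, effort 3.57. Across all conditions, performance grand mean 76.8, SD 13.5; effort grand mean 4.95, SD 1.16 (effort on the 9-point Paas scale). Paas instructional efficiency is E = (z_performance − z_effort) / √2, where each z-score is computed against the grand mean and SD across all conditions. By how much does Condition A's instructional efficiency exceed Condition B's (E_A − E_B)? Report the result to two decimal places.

Condition A: z_P = (84.8 − 76.8)/13.5 = 0.5926; z_E = (5.99 − 4.95)/1.16 = 0.8966; E_A = (0.5926 − 0.8966)/√2 = -0.2150.
Condition B: z_P = (64.8 − 76.8)/13.5 = -0.8889; z_E = (3.57 − 4.95)/1.16 = -1.1897; E_B = (-0.8889 − (-1.1897))/√2 = 0.2127.
E_A − E_B = -0.2150 − 0.2127 = -0.4277 ≈ -0.43.

-0.43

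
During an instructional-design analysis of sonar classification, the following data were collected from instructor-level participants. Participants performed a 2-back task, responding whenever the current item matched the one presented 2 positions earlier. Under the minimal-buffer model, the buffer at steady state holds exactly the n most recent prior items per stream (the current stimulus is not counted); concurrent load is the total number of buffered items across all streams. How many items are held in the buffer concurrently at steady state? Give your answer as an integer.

2

The buffer holds the 2 most recent prior items.
Steady-state concurrent load = 2 items.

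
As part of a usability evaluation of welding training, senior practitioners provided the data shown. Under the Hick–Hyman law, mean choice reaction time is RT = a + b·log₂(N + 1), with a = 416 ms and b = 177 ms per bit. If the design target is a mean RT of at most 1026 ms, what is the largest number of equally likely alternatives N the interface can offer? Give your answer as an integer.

Set 416 + 177·log₂(N + 1) ≤ 1026.
log₂(N + 1) ≤ (1026 − 416) / 177 = 3.4463.
N + 1 ≤ 2^3.4463 = 10.9003.
N ≤ 9.9003, so the largest integer N is 9.

9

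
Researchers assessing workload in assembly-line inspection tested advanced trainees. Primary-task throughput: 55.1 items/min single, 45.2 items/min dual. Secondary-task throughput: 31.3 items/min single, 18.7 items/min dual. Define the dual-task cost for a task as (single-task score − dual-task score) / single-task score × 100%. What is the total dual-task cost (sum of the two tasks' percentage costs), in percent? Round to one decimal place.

Primary cost = (55.1 − 45.2) / 55.1 × 100% = 17.9673%.
Secondary cost = (31.3 − 18.7) / 31.3 × 100% = 40.2556%.
Total = 17.9673% + 40.2556% = 58.2229% ≈ 58.2%.

58.2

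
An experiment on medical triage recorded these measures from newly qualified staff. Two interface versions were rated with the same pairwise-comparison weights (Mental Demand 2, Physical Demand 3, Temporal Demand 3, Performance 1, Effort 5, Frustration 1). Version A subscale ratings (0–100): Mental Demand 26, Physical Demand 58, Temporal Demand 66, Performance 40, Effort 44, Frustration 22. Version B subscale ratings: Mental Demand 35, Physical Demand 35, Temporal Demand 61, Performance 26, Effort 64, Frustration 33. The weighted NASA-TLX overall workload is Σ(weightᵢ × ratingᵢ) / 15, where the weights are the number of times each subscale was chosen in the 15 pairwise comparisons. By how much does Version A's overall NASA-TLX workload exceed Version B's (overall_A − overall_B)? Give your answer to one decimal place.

-2.1

Version A weighted sum = 2·26 + 3·58 + 3·66 + 1·40 + 5·44 + 1·22 = 52 + 174 + 198 + 40 + 220 + 22 = 706; overall_A = 706/15 = 47.0667.
Version B weighted sum = 2·35 + 3·35 + 3·61 + 1·26 + 5·64 + 1·33 = 70 + 105 + 183 + 26 + 320 + 33 = 737; overall_B = 737/15 = 49.1333.
Difference = 47.0667 − 49.1333 = -2.0666 ≈ -2.1.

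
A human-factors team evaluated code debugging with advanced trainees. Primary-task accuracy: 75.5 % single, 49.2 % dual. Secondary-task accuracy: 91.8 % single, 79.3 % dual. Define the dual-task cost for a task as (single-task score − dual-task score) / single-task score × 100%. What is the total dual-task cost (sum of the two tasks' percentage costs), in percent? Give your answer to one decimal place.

48.5

Primary cost = (75.5 − 49.2) / 75.5 × 100% = 34.8344%.
Secondary cost = (91.8 − 79.3) / 91.8 × 100% = 13.6166%.
Total = 34.8344% + 13.6166% = 48.4510% ≈ 48.5%.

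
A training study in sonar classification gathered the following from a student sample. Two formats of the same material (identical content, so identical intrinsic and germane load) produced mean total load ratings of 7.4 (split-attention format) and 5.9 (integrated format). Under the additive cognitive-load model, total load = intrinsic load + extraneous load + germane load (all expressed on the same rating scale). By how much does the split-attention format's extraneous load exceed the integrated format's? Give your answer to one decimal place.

Intrinsic and germane load are equal across formats, so the difference in total load equals the difference in extraneous load.
Extraneous-load difference = 7.4 − 5.9 = 1.5.

1.5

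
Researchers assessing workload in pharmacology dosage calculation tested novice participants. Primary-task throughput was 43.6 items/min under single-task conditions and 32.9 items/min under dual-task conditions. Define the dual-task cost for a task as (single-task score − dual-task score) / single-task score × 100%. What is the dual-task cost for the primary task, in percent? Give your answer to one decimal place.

24.5

Cost = (43.6 − 32.9) / 43.6 × 100%
     = 10.7000 / 43.6 × 100% = 24.5413%.
≈ 24.5%.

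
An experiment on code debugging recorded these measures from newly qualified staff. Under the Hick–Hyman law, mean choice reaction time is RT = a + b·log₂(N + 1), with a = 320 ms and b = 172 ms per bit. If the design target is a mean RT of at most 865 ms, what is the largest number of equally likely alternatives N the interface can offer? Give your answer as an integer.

Set 320 + 172·log₂(N + 1) ≤ 865.
log₂(N + 1) ≤ (865 − 320) / 172 = 3.1686.
N + 1 ≤ 2^3.1686 = 8.9917.
N ≤ 7.9917, so the largest integer N is 7.

7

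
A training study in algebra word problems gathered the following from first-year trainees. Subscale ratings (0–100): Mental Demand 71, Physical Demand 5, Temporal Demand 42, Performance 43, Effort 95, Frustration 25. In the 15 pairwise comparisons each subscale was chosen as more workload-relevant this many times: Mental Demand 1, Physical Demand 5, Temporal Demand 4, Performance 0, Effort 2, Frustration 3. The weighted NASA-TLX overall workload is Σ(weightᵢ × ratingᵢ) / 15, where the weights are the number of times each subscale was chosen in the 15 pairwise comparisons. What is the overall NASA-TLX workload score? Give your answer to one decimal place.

35.3

The tallies are the weights (they sum to 15).
Weighted sum = 1·71 + 5·5 + 4·42 + 0·43 + 2·95 + 3·25
            = 71 + 25 + 168 + 0 + 190 + 75 = 529.
Overall workload = 529 / 15 = 35.2667 ≈ 35.3.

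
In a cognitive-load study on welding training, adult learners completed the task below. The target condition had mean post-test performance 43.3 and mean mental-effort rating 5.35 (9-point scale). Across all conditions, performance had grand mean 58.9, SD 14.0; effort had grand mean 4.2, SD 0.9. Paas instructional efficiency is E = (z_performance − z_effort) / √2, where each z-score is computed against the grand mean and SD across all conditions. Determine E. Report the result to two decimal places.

z_performance = (43.3 − 58.9) / 14.0 = -15.6000 / 14.0 = -1.1143.
z_effort = (5.35 − 4.2) / 0.9 = 1.1500 / 0.9 = 1.2778.
z_P − z_E = -1.1143 − 1.2778 = -2.3921.
E = -2.3921 / √2 = -2.3921 / 1.41421 = -1.6915 ≈ -1.69.

-1.69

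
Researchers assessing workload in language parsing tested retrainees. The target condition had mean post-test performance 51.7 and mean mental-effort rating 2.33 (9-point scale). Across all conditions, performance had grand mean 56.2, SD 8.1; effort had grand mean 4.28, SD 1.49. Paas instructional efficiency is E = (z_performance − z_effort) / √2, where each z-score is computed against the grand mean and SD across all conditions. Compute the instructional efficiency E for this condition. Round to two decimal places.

z_performance = (51.7 − 56.2) / 8.1 = -4.5000 / 8.1 = -0.5556.
z_effort = (2.33 − 4.28) / 1.49 = -1.9500 / 1.49 = -1.3087.
z_P − z_E = -0.5556 − (-1.3087) = 0.7531.
E = 0.7531 / √2 = 0.7531 / 1.41421 = 0.5325 ≈ 0.53.

0.53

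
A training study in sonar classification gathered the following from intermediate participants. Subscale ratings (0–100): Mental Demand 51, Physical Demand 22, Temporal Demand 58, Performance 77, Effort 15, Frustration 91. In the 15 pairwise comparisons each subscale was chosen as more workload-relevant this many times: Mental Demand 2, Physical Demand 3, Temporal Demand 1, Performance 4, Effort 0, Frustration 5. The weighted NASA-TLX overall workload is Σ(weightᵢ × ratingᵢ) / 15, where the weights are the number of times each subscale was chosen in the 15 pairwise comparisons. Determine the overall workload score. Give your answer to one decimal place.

65.9

The tallies are the weights (they sum to 15).
Weighted sum = 2·51 + 3·22 + 1·58 + 4·77 + 0·15 + 5·91
            = 102 + 66 + 58 + 308 + 0 + 455 = 989.
Overall workload = 989 / 15 = 65.9333 ≈ 65.9.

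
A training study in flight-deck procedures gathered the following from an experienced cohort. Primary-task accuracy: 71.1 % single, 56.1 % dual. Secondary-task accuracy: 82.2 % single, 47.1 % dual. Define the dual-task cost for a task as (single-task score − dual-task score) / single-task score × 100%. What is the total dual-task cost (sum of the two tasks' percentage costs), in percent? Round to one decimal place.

Primary cost = (71.1 − 56.1) / 71.1 × 100% = 21.0970%.
Secondary cost = (82.2 − 47.1) / 82.2 × 100% = 42.7007%.
Total = 21.0970% + 42.7007% = 63.7977% ≈ 63.8%.

63.8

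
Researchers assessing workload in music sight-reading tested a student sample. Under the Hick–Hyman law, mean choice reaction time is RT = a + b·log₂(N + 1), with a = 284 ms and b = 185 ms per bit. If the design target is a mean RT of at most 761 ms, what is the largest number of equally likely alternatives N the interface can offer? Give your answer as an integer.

4

Set 284 + 185·log₂(N + 1) ≤ 761.
log₂(N + 1) ≤ (761 − 284) / 185 = 2.5784.
N + 1 ≤ 2^2.5784 = 5.9728.
N ≤ 4.9728, so the largest integer N is 4.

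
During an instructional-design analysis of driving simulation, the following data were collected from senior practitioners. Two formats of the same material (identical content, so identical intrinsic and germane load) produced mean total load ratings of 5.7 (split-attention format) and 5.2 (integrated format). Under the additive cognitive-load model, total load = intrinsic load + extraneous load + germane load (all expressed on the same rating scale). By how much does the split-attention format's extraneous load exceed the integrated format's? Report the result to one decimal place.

Intrinsic and germane load are equal across formats, so the difference in total load equals the difference in extraneous load.
Extraneous-load difference = 5.7 − 5.2 = 0.5.

0.5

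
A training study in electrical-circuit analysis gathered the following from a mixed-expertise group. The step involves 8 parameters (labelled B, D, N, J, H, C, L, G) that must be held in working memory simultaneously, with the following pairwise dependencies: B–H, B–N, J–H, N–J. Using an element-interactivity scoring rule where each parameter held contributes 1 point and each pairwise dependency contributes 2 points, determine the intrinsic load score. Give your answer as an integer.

16

Count of parameters held simultaneously: 8.
Count of pairwise dependencies listed: 4.
Element contribution: 8 × 1 = 8.
Interaction contribution: 4 × 2 = 8.
Intrinsic load = 8 + 8 = 16.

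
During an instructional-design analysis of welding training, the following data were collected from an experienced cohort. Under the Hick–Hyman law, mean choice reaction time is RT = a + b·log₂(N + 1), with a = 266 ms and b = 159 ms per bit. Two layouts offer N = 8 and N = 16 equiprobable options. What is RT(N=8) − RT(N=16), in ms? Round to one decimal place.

-145.9

RT(8) = 266 + 159·log₂(9) = 266 + 159·3.1699 = 770.0141 ms.
RT(16) = 266 + 159·log₂(17) = 266 + 159·4.0875 = 915.9125 ms.
Difference = 770.0141 − 915.9125 = -145.8984 ≈ -145.9 ms.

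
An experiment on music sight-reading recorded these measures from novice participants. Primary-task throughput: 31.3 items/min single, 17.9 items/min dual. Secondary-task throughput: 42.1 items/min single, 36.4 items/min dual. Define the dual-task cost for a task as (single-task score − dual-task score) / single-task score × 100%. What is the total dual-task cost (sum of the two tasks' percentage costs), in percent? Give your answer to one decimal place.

Primary cost = (31.3 − 17.9) / 31.3 × 100% = 42.8115%.
Secondary cost = (42.1 − 36.4) / 42.1 × 100% = 13.5392%.
Total = 42.8115% + 13.5392% = 56.3507% ≈ 56.4%.

56.4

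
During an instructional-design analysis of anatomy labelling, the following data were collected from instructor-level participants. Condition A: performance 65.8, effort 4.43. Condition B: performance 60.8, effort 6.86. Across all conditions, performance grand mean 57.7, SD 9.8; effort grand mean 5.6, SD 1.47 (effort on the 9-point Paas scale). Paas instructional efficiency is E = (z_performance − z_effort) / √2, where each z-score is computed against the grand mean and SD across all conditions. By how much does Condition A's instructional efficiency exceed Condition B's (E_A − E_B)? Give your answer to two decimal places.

Condition A: z_P = (65.8 − 57.7)/9.8 = 0.8265; z_E = (4.43 − 5.6)/1.47 = -0.7959; E_A = (0.8265 − (-0.7959))/√2 = 1.1472.
Condition B: z_P = (60.8 − 57.7)/9.8 = 0.3163; z_E = (6.86 − 5.6)/1.47 = 0.8571; E_B = (0.3163 − 0.8571)/√2 = -0.3824.
E_A − E_B = 1.1472 − (-0.3824) = 1.5296 ≈ 1.53.

1.53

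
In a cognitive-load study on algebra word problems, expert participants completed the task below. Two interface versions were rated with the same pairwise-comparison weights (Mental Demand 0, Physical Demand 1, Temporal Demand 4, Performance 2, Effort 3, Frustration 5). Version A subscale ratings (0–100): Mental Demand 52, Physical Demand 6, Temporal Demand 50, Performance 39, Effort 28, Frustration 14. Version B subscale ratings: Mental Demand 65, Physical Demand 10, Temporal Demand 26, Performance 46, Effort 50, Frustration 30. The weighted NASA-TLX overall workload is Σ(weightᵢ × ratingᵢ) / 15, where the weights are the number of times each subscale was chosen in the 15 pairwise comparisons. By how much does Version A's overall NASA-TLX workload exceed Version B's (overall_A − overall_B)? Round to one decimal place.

Version A weighted sum = 0·52 + 1·6 + 4·50 + 2·39 + 3·28 + 5·14 = 0 + 6 + 200 + 78 + 84 + 70 = 438; overall_A = 438/15 = 29.2000.
Version B weighted sum = 0·65 + 1·10 + 4·26 + 2·46 + 3·50 + 5·30 = 0 + 10 + 104 + 92 + 150 + 150 = 506; overall_B = 506/15 = 33.7333.
Difference = 29.2000 − 33.7333 = -4.5333 ≈ -4.5.

-4.5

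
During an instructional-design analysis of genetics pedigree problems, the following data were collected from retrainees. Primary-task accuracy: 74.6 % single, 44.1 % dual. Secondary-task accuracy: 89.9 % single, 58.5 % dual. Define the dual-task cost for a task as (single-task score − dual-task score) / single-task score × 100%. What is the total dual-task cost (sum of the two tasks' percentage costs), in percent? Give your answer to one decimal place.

75.8

Primary cost = (74.6 − 44.1) / 74.6 × 100% = 40.8847%.
Secondary cost = (89.9 − 58.5) / 89.9 × 100% = 34.9277%.
Total = 40.8847% + 34.9277% = 75.8124% ≈ 75.8%.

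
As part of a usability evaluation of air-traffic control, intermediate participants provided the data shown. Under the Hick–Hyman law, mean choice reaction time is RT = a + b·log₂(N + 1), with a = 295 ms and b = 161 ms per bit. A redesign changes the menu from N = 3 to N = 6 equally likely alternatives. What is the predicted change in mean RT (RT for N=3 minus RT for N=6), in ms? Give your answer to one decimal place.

RT(3) = 295 + 161·log₂(4) = 295 + 161·2.0000 = 617.0000 ms.
RT(6) = 295 + 161·log₂(7) = 295 + 161·2.8074 = 746.9914 ms.
Difference = 617.0000 − 746.9914 = -129.9914 ≈ -130.0 ms.

-130.0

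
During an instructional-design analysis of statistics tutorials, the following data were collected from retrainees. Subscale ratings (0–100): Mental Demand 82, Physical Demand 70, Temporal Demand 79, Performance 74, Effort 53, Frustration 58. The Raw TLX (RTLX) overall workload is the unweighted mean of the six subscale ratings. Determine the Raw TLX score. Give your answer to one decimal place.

Sum of ratings = 82 + 70 + 79 + 74 + 53 + 58 = 416.
RTLX = 416 / 6 = 69.3333 ≈ 69.3.

69.3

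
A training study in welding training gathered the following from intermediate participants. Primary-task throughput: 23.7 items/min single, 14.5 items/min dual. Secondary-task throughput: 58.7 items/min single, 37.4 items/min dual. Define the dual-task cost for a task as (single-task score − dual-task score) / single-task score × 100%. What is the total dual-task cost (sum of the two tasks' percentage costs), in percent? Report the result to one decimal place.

Primary cost = (23.7 − 14.5) / 23.7 × 100% = 38.8186%.
Secondary cost = (58.7 − 37.4) / 58.7 × 100% = 36.2862%.
Total = 38.8186% + 36.2862% = 75.1048% ≈ 75.1%.

75.1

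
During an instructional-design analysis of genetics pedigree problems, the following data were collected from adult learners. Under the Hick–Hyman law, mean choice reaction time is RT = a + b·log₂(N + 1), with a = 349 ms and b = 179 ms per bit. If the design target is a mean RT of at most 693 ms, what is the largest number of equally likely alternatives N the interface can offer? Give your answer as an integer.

Set 349 + 179·log₂(N + 1) ≤ 693.
log₂(N + 1) ≤ (693 − 349) / 179 = 1.9218.
N + 1 ≤ 2^1.9218 = 3.7890.
N ≤ 2.7890, so the largest integer N is 2.

2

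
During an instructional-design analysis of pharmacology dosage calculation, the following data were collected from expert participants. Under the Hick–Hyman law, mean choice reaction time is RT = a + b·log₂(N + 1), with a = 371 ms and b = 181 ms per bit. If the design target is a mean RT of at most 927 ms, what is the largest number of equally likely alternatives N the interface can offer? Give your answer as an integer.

Set 371 + 181·log₂(N + 1) ≤ 927.
log₂(N + 1) ≤ (927 − 371) / 181 = 3.0718.
N + 1 ≤ 2^3.0718 = 8.4082.
N ≤ 7.4082, so the largest integer N is 7.

7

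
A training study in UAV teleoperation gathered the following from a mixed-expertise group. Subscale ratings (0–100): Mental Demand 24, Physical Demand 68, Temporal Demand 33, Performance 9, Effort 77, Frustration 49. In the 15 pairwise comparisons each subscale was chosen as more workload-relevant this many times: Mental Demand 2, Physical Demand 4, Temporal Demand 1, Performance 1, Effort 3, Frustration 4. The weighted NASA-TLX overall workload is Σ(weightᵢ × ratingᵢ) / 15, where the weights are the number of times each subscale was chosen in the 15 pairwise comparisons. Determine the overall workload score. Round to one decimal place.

The tallies are the weights (they sum to 15).
Weighted sum = 2·24 + 4·68 + 1·33 + 1·9 + 3·77 + 4·49
            = 48 + 272 + 33 + 9 + 231 + 196 = 789.
Overall workload = 789 / 15 = 52.6000 ≈ 52.6.

52.6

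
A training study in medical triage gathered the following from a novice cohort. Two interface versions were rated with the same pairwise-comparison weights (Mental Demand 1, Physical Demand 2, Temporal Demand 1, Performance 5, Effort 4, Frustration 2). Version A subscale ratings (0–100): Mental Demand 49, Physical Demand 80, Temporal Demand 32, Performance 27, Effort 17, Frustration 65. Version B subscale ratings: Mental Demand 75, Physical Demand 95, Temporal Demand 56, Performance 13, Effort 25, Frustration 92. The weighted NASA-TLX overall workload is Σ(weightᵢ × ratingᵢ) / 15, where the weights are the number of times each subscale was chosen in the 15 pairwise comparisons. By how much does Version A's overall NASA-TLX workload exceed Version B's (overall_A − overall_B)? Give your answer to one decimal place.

-6.4

Version A weighted sum = 1·49 + 2·80 + 1·32 + 5·27 + 4·17 + 2·65 = 49 + 160 + 32 + 135 + 68 + 130 = 574; overall_A = 574/15 = 38.2667.
Version B weighted sum = 1·75 + 2·95 + 1·56 + 5·13 + 4·25 + 2·92 = 75 + 190 + 56 + 65 + 100 + 184 = 670; overall_B = 670/15 = 44.6667.
Difference = 38.2667 − 44.6667 = -6.4000 ≈ -6.4.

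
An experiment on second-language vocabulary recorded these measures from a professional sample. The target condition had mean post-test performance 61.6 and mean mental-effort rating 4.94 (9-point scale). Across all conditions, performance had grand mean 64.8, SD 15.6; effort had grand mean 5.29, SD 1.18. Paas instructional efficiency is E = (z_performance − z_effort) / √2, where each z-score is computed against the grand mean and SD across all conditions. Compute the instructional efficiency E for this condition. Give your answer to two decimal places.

z_performance = (61.6 − 64.8) / 15.6 = -3.2000 / 15.6 = -0.2051.
z_effort = (4.94 − 5.29) / 1.18 = -0.3500 / 1.18 = -0.2966.
z_P − z_E = -0.2051 − (-0.2966) = 0.0915.
E = 0.0915 / √2 = 0.0915 / 1.41421 = 0.0647 ≈ 0.06.

0.06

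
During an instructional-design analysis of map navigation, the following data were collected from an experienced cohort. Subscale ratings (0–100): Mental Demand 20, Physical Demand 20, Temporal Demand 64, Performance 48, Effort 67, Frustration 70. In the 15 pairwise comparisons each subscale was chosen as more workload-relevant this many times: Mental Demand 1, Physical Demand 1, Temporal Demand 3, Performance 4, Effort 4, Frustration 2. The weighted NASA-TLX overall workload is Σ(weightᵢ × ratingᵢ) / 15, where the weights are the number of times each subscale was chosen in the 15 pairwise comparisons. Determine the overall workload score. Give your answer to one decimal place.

55.5

The tallies are the weights (they sum to 15).
Weighted sum = 1·20 + 1·20 + 3·64 + 4·48 + 4·67 + 2·70
            = 20 + 20 + 192 + 192 + 268 + 140 = 832.
Overall workload = 832 / 15 = 55.4667 ≈ 55.5.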